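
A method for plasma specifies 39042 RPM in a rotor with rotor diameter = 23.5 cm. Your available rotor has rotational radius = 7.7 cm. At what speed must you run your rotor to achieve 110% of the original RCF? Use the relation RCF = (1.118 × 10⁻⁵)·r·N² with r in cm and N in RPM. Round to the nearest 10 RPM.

≈ 50580 RPM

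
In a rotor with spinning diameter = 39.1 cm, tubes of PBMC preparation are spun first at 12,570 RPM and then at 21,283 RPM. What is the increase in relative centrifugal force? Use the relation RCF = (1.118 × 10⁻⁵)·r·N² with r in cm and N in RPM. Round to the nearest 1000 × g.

r = 39.1 / 2 = 19.55 cm
RCF₁ = 1.118 × 10⁻⁵ × 19.55 × (12570)² = 1.118 × 10⁻⁵ × 19.55 × 158,004,900 ≈ 34,535 × g
RCF₂ = 1.118 × 10⁻⁵ × 19.55 × (21283)² = 1.118 × 10⁻⁵ × 19.55 × 452,966,089 ≈ 99,004.3 × g
Increase = 99,004.3 − 34,535 = 64,469.3

≈ 64000 g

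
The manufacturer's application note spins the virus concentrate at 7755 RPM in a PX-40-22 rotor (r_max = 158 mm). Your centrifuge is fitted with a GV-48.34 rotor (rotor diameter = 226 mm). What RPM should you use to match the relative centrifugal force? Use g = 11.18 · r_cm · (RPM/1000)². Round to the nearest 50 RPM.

≈ 9150 RPM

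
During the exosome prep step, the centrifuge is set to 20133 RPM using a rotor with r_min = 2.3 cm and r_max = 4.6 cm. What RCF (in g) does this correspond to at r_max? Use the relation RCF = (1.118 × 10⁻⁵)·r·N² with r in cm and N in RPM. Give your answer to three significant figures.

RCF ≈ 20800 g

Use r_max = 4.6 cm.
RCF = 1.118 × 10⁻⁵ × r × N²
RCF = 1.118 × 10⁻⁵ × 4.6 × (20133)² = 1.118 × 10⁻⁵ × 4.6 × 405,337,689 ≈ 20,845.7 × g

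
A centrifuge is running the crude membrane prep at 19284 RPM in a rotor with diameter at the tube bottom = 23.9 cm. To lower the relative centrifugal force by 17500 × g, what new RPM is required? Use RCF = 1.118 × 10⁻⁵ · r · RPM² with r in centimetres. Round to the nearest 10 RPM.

r = 23.9 / 2 = 11.95 cm
Current RCF = 1.118 × 10⁻⁵ × 11.95 × (19284)² = 1.118 × 10⁻⁵ × 11.95 × 371,872,656 ≈ 49,682.6 × g
Target RCF = 49,682.6 − 17,500 = 32,182.6 × g
N² = 32,182.6 / (13.3601 × 10⁻⁵) = 240,885,922
N ≈ √240,885,922 ≈ 15,520.5

N₂ ≈ 15520 RPM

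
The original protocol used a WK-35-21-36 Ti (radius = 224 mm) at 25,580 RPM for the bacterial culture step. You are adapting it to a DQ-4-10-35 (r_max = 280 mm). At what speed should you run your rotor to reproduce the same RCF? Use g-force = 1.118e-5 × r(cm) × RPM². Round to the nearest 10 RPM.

Original rotor: r = 224 mm = 22.4 cm
RCF_original = 1.118 × 10⁻⁵ × 22.4 × (25580)² = 1.118 × 10⁻⁵ × 22.4 × 654,336,400 ≈ 163,866.8 × g
Your rotor: r = 280 mm = 28.0 cm
163,866.8 = 1.118 × 10⁻⁵ × 28 × N²
N² = 163,866.8 / (31.304 × 10⁻⁵) = 523,469,205
N ≈ √523,469,205 ≈ 22,879.4

22880 RPM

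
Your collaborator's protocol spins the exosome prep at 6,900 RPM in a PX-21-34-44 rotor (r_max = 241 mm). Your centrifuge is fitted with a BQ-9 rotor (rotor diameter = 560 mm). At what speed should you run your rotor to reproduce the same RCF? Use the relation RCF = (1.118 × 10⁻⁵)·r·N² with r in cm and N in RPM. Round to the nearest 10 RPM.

≈ 6400 RPM

Original rotor: r = 241 mm = 24.1 cm
RCF = 1.118 × 10⁻⁵ × r × N²
RCF_original = 1.118 × 10⁻⁵ × 24.1 × (6900)² = 1.118 × 10⁻⁵ × 24.1 × 47,610,000 ≈ 12,827.9 × g
Your rotor: r = 560 mm / 2 = 280 mm = 28 cm
12,827.9 = 1.118 × 10⁻⁵ × 28 × N²
N² = 12,827.9 / (31.304 × 10⁻⁵) = 40,978,469
N ≈ √40,978,469 ≈ 6,401.4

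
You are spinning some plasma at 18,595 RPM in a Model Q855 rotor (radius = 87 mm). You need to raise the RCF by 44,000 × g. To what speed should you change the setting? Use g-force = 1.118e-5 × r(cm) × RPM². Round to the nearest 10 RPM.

≈ 28250 RPM

r = 87 mm = 8.7 cm
Current RCF = 1.118 × 10⁻⁵ × 8.7 × (18595)² = 1.118 × 10⁻⁵ × 8.7 × 345,774,025 ≈ 33,632.1 × g
Target RCF = 33,632.1 + 44,000 = 77,632.1 × g
N² = 77,632.1 / (9.7266 × 10⁻⁵) = 798,142,208
N ≈ √798,142,208 ≈ 28,251.4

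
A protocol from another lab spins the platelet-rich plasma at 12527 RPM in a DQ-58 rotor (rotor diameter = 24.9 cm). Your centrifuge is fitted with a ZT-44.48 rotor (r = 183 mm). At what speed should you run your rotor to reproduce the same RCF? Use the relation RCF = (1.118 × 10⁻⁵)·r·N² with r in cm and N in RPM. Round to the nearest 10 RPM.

Original rotor: r = 24.9 / 2 = 12.45 cm
RCF_original = 1.118 × 10⁻⁵ × 12.45 × (12527)² = 1.118 × 10⁻⁵ × 12.45 × 156,925,729 ≈ 21,842.6 × g
Your rotor: r = 183 mm = 18.3 cm
21,842.6 = 1.118 × 10⁻⁵ × 18.3 × N²
N² = 21,842.6 / (20.4594 × 10⁻⁵) = 106,760,707
N ≈ √106,760,707 ≈ 10,332.5

≈ 10330 RPM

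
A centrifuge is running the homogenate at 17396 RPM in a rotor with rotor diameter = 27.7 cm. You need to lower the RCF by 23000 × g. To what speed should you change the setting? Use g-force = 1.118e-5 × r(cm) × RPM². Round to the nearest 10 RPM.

r = 27.7 / 2 = 13.85 cm
Current RCF = 1.118 × 10⁻⁵ × 13.85 × (17396)² = 1.118 × 10⁻⁵ × 13.85 × 302,620,816 ≈ 46,858.7 × g
Target RCF = 46,858.7 − 23,000 = 23,858.7 × g
N² = 23,858.7 / (15.4843 × 10⁻⁵) = 154,083,168
N ≈ √154,083,168 ≈ 12,413.0

≈ 12410 RPM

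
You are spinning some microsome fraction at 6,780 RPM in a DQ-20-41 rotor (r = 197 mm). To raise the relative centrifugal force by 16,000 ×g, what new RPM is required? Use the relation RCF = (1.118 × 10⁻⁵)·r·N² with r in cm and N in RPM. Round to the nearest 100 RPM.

≈ 10900 RPM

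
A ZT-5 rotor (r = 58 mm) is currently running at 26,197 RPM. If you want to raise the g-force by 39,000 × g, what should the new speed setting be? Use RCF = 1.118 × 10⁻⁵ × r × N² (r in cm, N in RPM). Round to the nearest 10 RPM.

≈ 35880 RPM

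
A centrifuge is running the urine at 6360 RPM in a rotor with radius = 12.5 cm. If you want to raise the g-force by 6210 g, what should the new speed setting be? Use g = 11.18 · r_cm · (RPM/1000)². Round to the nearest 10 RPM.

Current RCF = 11.18 × 12.5 × (6.36)² = 11.18 × 12.5 × 40.4496 ≈ 5,652.8 × g
Target RCF = 5,652.8 + 6,210 = 11,862.8 × g
(N/1000)² = 11,862.8 / 139.75 = 84.88587
N = 1000 × √84.88587 ≈ 9,213.4

≈ 9210 RPM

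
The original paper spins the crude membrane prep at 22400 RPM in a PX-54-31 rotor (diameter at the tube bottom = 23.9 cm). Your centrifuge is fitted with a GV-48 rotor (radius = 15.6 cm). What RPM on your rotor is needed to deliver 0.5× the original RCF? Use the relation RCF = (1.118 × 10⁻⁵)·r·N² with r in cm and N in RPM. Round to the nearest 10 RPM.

Original rotor: r = 23.9 / 2 = 11.95 cm
RCF_original = 1.118 × 10⁻⁵ × 11.95 × (22400)² = 1.118 × 10⁻⁵ × 11.95 × 501,760,000 ≈ 67,035.6 × g
Target RCF = 0.5 × 67,035.6 ≈ 33,517.8 × g
33,517.8 = 1.118 × 10⁻⁵ × 15.6 × N²
N² = 33,517.8 / (17.4408 × 10⁻⁵) = 192,180,405
N ≈ √192,180,405 ≈ 13,862.9

13860 RPM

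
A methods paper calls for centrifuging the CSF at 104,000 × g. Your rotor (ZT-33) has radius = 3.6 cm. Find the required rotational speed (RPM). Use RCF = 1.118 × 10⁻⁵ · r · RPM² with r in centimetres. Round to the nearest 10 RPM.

≈ 50830 RPM

104,000 = 1.118 × 10⁻⁵ × 3.6 × N²
N² = 104,000 / (4.0248 × 10⁻⁵) = 2,583,979,328
N ≈ √2,583,979,328 ≈ 50,832.9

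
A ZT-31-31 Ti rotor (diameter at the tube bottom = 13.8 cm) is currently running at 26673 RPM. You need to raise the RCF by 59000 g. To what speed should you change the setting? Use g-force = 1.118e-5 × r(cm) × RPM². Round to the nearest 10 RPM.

N₂ ≈ 38420 RPM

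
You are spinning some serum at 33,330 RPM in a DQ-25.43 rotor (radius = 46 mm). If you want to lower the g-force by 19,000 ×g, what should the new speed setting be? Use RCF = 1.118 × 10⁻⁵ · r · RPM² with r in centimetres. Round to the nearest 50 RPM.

≈ 27250 RPM

r = 46 mm = 4.6 cm
Current RCF = 1.118 × 10⁻⁵ × 4.6 × (33330)² = 1.118 × 10⁻⁵ × 4.6 × 1,110,888,900 ≈ 57,130.8 × g
Target RCF = 57,130.8 − 19,000 = 38,130.8 × g
N² = 38,130.8 / (5.1428 × 10⁻⁵) = 741,440,460
N ≈ √741,440,460 ≈ 27,229.4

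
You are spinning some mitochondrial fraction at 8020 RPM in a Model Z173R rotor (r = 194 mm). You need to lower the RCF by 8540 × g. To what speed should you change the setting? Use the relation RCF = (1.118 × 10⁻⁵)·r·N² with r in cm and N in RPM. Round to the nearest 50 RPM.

5000 RPM

r = 194 mm = 19.4 cm
Current RCF = 1.118 × 10⁻⁵ × 19.4 × (8020)² = 1.118 × 10⁻⁵ × 19.4 × 64,320,400 ≈ 13,950.6 × g
Target RCF = 13,950.6 − 8,540 = 5,410.6 × g
N² = 5,410.6 / (21.6892 × 10⁻⁵) = 24,946,056
N ≈ √24,946,056 ≈ 4,994.6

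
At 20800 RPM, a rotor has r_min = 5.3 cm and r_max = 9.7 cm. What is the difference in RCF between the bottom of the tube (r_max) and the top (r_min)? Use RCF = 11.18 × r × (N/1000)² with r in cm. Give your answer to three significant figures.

21300 × g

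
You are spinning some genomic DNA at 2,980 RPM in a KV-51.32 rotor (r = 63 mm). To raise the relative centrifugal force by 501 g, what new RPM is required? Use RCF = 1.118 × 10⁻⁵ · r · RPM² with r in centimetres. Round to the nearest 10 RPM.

r = 63 mm = 6.3 cm
Current RCF = 1.118 × 10⁻⁵ × 6.3 × (2980)² = 1.118 × 10⁻⁵ × 6.3 × 8,880,400 ≈ 625.5 × g
Target RCF = 625.5 + 501 = 1,126.5 × g
N² = 1,126.5 / (7.0434 × 10⁻⁵) = 15,993,696
N ≈ √15,993,696 ≈ 3,999.2

N₂ ≈ 4000 RPM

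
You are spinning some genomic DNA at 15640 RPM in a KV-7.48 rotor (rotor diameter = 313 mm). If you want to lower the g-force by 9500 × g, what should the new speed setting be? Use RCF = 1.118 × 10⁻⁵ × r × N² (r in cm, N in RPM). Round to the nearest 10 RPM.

r = 313 mm / 2 = 156.5 mm = 15.65 cm
Current RCF = 1.118 × 10⁻⁵ × 15.65 × (15640)² = 1.118 × 10⁻⁵ × 15.65 × 244,609,600 ≈ 42,798.6 × g
Target RCF = 42,798.6 − 9,500 = 33,298.6 × g
N² = 33,298.6 / (17.4967 × 10⁻⁵) = 190,313,602
N ≈ √190,313,602 ≈ 13,795.4

≈ 13800 RPM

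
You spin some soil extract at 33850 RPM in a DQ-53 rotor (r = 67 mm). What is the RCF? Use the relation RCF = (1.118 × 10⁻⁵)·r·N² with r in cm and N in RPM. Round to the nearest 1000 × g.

86000 × g

r = 67 mm = 6.7 cm
RCF = 1.118 × 10⁻⁵ × 6.7 × (33850)² = 1.118 × 10⁻⁵ × 6.7 × 1,145,822,500 ≈ 85,829 × g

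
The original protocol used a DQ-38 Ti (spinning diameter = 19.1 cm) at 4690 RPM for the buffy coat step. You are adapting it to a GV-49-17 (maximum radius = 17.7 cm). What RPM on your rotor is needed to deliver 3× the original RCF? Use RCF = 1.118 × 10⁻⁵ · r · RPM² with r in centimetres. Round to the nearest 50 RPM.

Original rotor: r = 19.1 / 2 = 9.55 cm
RCF_original = 1.118 × 10⁻⁵ × 9.55 × (4690)² = 1.118 × 10⁻⁵ × 9.55 × 21,996,100 ≈ 2,348.5 × g
Target RCF = 3 × 2,348.5 ≈ 7,045.5 × g
7,045.5 = 1.118 × 10⁻⁵ × 17.7 × N²
N² = 7,045.5 / (19.7886 × 10⁻⁵) = 35,603,833
N ≈ √35,603,833 ≈ 5,966.9

5950 RPM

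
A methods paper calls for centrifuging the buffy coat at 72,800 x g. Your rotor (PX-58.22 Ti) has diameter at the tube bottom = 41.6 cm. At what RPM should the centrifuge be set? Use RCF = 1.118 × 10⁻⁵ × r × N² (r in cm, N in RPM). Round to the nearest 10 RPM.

17690 RPM

r = 41.6 / 2 = 20.8 cm
72,800 = 1.118 × 10⁻⁵ × 20.8 × N²
N² = 72,800 / (23.2544 × 10⁻⁵) = 313,059,034
N ≈ √313,059,034 ≈ 17,693.5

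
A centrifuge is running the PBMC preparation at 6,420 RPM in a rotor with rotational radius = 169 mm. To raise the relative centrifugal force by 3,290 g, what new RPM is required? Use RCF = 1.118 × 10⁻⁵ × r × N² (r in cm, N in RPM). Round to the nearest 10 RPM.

N₂ ≈ 7660 RPM

r = 169 mm = 16.9 cm
Current RCF = 1.118 × 10⁻⁵ × 16.9 × (6420)² = 1.118 × 10⁻⁵ × 16.9 × 41,216,400 ≈ 7,787.5 × g
Target RCF = 7,787.5 + 3,290 = 11,077.5 × g
N² = 11,077.5 / (18.8942 × 10⁻⁵) = 58,629,103
N ≈ √58,629,103 ≈ 7,657.0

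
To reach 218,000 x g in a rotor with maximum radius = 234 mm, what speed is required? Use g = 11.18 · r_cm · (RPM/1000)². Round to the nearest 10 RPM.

r = 234 mm = 23.4 cm
RCF = 11.18 × r × (N/1000)²
218,000 = 11.18 × 23.4 × (N/1000)²
(N/1000)² = 218,000 / 261.612 = 833.2951
N = 1000 × √833.2951 ≈ 28,866.9

N ≈ 28870 RPM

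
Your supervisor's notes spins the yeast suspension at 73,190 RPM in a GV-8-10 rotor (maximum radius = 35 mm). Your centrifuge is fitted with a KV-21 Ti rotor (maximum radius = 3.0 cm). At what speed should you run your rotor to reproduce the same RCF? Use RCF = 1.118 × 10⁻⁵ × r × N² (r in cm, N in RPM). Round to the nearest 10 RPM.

≈ 79050 RPM

Original rotor: r = 35 mm = 3.5 cm
RCF_original = 1.118 × 10⁻⁵ × 3.5 × (73190)² = 1.118 × 10⁻⁵ × 3.5 × 5,356,776,100 ≈ 209,610.6 × g
209,610.6 = 1.118 × 10⁻⁵ × 3 × N²
N² = 209,610.6 / (3.354 × 10⁻⁵) = 6,249,570,662
N ≈ √6,249,570,662 ≈ 79,054.2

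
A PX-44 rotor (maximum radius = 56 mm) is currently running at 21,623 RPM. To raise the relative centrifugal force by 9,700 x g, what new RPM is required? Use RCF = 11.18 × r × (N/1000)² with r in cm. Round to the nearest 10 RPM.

r = 56 mm = 5.6 cm
Current RCF = 11.18 × 5.6 × (21.623)² = 11.18 × 5.6 × 467.554129 ≈ 29,272.6 × g
Target RCF = 29,272.6 + 9,700 = 38,972.6 × g
(N/1000)² = 38,972.6 / 62.608 = 622.4859
N = 1000 × √622.4859 ≈ 24,949.7

24950 RPM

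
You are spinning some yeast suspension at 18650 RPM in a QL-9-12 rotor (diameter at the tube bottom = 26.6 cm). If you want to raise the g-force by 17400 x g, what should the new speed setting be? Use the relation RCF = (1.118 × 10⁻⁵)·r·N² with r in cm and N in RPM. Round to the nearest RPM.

N₂ ≈ 21560 RPM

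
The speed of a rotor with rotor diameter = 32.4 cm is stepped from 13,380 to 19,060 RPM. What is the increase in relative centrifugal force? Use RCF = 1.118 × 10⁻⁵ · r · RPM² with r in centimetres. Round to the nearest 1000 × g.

33000 ×g

r = 32.4 / 2 = 16.2 cm
RCF₁ = 1.118 × 10⁻⁵ × 16.2 × (13380)² = 1.118 × 10⁻⁵ × 16.2 × 179,024,400 ≈ 32,424.2 × g
RCF₂ = 1.118 × 10⁻⁵ × 16.2 × (19060)² = 1.118 × 10⁻⁵ × 16.2 × 363,283,600 ≈ 65,796.5 × g
Increase = 65,796.5 − 32,424.2 = 33,372.3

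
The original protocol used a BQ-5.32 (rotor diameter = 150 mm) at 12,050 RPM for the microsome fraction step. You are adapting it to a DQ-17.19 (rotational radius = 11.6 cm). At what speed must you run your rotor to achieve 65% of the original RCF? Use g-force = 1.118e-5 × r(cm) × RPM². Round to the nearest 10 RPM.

Original rotor: r = 150 mm / 2 = 75 mm = 7.5 cm
RCF = 1.118 × 10⁻⁵ × r × N²
RCF_original = 1.118 × 10⁻⁵ × 7.5 × (12050)² = 1.118 × 10⁻⁵ × 7.5 × 145,202,500 ≈ 12,175.2 × g
Target RCF = 0.65 × 12,175.2 ≈ 7,913.9 × g
7,913.9 = 1.118 × 10⁻⁵ × 11.6 × N²
N² = 7,913.9 / (12.9688 × 10⁻⁵) = 61,022,608
N ≈ √61,022,608 ≈ 7,811.7

≈ 7810 RPM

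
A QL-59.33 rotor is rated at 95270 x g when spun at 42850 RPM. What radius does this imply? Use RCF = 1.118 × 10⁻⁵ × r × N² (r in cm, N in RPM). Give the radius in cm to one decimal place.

RCF = 1.118 × 10⁻⁵ × r × N²
95270 = 1.118 × 10⁻⁵ × r × (42850)²
r = 95270 / (1.118 × 10⁻⁵ × 1,836,122,500) = 95270 / 20527.85 ≈ 4.641 cm

≈ 4.6 cm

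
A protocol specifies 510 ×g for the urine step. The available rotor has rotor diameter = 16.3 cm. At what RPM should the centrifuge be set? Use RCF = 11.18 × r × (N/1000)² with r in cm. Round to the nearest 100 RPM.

N ≈ 2400 RPM

r = 16.3 / 2 = 8.15 cm
RCF = 11.18 × r × (N/1000)²
510 = 11.18 × 8.15 × (N/1000)²
(N/1000)² = 510 / 91.117 = 5.597199
N = 1000 × √5.597199 ≈ 2,365.8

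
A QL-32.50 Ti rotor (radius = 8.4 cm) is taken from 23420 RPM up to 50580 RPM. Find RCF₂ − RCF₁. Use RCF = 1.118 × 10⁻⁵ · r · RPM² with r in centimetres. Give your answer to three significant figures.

189000 g

RCF₁ = 1.118 × 10⁻⁵ × 8.4 × (23420)² = 1.118 × 10⁻⁵ × 8.4 × 548,496,400 ≈ 51,510.4 × g
RCF₂ = 1.118 × 10⁻⁵ × 8.4 × (50580)² = 1.118 × 10⁻⁵ × 8.4 × 2,558,336,400 ≈ 240,258.5 × g
Increase = 240,258.5 − 51,510.4 = 188,748.1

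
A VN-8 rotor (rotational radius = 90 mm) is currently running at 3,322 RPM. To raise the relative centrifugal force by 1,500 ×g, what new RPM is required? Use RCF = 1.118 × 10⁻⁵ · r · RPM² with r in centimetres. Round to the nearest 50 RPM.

N₂ ≈ 5100 RPM

r = 90 mm = 9.0 cm
Current RCF = 1.118 × 10⁻⁵ × 9 × (3322)² = 1.118 × 10⁻⁵ × 9 × 11,035,684 ≈ 1,110.4 × g
Target RCF = 1,110.4 + 1,500 = 2,610.4 × g
N² = 2,610.4 / (10.062 × 10⁻⁵) = 25,943,152
N ≈ √25,943,152 ≈ 5,093.4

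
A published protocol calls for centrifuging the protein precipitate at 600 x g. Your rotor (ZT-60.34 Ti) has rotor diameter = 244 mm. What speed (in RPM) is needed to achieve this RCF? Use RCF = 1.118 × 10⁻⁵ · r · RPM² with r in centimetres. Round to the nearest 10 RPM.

≈ 2100 RPM

r = 244 mm / 2 = 122 mm = 12.2 cm
RCF = 1.118 × 10⁻⁵ × r × N²
600 = 1.118 × 10⁻⁵ × 12.2 × N²
N² = 600 / (13.6396 × 10⁻⁵) = 4,398,956
N ≈ √4,398,956 ≈ 2,097.4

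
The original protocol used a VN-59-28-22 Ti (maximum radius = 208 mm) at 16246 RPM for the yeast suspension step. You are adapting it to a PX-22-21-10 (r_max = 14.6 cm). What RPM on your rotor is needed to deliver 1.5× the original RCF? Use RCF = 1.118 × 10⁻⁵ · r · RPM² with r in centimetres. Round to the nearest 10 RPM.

≈ 23750 RPM

Original rotor: r = 208 mm = 20.8 cm
RCF_original = 1.118 × 10⁻⁵ × 20.8 × (16246)² = 1.118 × 10⁻⁵ × 20.8 × 263,932,516 ≈ 61,375.9 × g
Target RCF = 1.5 × 61,375.9 ≈ 92,063.9 × g
92,063.9 = 1.118 × 10⁻⁵ × 14.6 × N²
N² = 92,063.9 / (16.3228 × 10⁻⁵) = 564,020,266
N ≈ √564,020,266 ≈ 23,749.1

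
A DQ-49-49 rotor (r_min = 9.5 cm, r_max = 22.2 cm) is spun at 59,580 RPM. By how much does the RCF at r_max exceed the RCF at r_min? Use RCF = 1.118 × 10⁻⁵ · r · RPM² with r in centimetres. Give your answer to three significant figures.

≈ 504000 × g

ΔRCF = 1.118 × 10⁻⁵ × (r_max − r_min) × N² = 1.118 × 10⁻⁵ × 12.7 × 3,549,776,400 ≈ 504,018.6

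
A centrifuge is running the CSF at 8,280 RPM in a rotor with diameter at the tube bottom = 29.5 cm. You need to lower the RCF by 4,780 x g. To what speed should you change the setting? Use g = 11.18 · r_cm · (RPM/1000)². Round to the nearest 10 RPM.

r = 29.5 / 2 = 14.75 cm
Current RCF = 11.18 × 14.75 × (8.28)² = 11.18 × 14.75 × 68.5584 ≈ 11,305.6 × g
Target RCF = 11,305.6 − 4,780 = 6,525.6 × g
(N/1000)² = 6,525.6 / 164.905 = 39.57187
N = 1000 × √39.57187 ≈ 6,290.6

N₂ ≈ 6290 RPM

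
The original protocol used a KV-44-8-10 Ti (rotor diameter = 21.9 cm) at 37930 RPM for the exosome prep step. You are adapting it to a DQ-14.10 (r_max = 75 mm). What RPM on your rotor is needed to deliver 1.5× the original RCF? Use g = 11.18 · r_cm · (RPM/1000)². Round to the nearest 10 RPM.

56130 RPM

Original rotor: r = 21.9 / 2 = 10.95 cm
RCF = 11.18 × r × (N/1000)²
RCF_original = 11.18 × 10.95 × (37.93)² = 11.18 × 10.95 × 1,438.6849 ≈ 176,125.2 × g
Target RCF = 1.5 × 176,125.2 ≈ 264,187.8 × g
Your rotor: r = 75 mm = 7.5 cm
264,187.8 = 11.18 × 7.5 × (N/1000)²
(N/1000)² = 264,187.8 / 83.85 = 3150.719
N = 1000 × √3150.719 ≈ 56,131.3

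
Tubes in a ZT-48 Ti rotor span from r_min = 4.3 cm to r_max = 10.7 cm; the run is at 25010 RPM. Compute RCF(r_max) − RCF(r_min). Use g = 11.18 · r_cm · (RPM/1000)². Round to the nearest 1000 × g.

RCF_max = 11.18 × 10.7 × (25.01)² = 11.18 × 10.7 × 625.5001 ≈ 74,826.1 × g
RCF_min = 11.18 × 4.3 × (25.01)² = 11.18 × 4.3 × 625.5001 ≈ 30,070.3 × g
ΔRCF = 74,826.1 − 30,070.3 = 44,755.8

ΔRCF ≈ 45000 × g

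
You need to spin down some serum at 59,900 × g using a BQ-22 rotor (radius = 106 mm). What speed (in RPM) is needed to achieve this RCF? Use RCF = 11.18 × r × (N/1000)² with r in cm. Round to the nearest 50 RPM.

N ≈ 22500 RPM

r = 106 mm = 10.6 cm
59,900 = 11.18 × 10.6 × (N/1000)²
(N/1000)² = 59,900 / 118.508 = 505.4511
N = 1000 × √505.4511 ≈ 22,482.2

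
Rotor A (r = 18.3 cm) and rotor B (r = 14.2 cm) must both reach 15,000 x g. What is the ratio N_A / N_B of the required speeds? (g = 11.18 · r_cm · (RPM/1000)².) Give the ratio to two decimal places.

At fixed RCF, N ∝ 1/√r, so N_A/N_B = √(r_B/r_A) = √(14.2/18.3) = √0.775956 = 0.8809.

0.88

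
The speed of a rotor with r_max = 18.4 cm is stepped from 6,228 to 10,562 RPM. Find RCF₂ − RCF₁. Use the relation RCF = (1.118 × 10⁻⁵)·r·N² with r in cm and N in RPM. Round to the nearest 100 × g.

RCF₁ = 1.118 × 10⁻⁵ × 18.4 × (6228)² = 1.118 × 10⁻⁵ × 18.4 × 38,787,984 ≈ 7,979.2 × g
RCF₂ = 1.118 × 10⁻⁵ × 18.4 × (10562)² = 1.118 × 10⁻⁵ × 18.4 × 111,555,844 ≈ 22,948.4 × g
Increase = 22,948.4 − 7,979.2 = 14,969.2

≈ 15000 × g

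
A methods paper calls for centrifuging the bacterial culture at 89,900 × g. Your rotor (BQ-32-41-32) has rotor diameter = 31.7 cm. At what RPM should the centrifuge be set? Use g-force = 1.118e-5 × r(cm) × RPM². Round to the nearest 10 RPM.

r = 31.7 / 2 = 15.85 cm
RCF = 1.118 × 10⁻⁵ × r × N²
89,900 = 1.118 × 10⁻⁵ × 15.85 × N²
N² = 89,900 / (17.7203 × 10⁻⁵) = 507,327,754
N ≈ √507,327,754 ≈ 22,523.9

N ≈ 22520 RPM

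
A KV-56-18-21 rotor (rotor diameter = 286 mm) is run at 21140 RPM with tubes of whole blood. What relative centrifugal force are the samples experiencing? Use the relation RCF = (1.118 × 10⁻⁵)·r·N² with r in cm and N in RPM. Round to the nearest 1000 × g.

r = 286 mm / 2 = 143 mm = 14.3 cm
RCF = 1.118 × 10⁻⁵ × 14.3 × (21140)² = 1.118 × 10⁻⁵ × 14.3 × 446,899,600 ≈ 71,447.6 × g

RCF ≈ 71000 × g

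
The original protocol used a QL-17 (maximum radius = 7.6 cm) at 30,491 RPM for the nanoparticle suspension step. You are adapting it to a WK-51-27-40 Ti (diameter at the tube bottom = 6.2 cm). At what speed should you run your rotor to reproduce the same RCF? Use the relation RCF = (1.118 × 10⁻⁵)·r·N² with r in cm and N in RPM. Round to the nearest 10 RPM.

47740 RPM

RCF = 1.118 × 10⁻⁵ × r × N²
RCF_original = 1.118 × 10⁻⁵ × 7.6 × (30491)² = 1.118 × 10⁻⁵ × 7.6 × 929,701,081 ≈ 78,994.8 × g
Your rotor: r = 6.2 / 2 = 3.1 cm
78,994.8 = 1.118 × 10⁻⁵ × 3.1 × N²
N² = 78,994.8 / (3.4658 × 10⁻⁵) = 2,279,265,970
N ≈ √2,279,265,970 ≈ 47,741.7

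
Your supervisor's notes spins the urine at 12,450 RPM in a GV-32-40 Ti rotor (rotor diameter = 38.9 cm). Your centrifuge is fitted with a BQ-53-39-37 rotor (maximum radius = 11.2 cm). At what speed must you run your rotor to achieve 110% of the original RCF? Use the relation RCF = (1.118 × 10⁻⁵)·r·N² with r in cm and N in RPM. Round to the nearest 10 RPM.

Original rotor: r = 38.9 / 2 = 19.45 cm
RCF = 1.118 × 10⁻⁵ × r × N²
RCF_original = 1.118 × 10⁻⁵ × 19.45 × (12450)² = 1.118 × 10⁻⁵ × 19.45 × 155,002,500 ≈ 33,705.4 × g
Target RCF = 1.1 × 33,705.4 ≈ 37,075.9 × g
37,075.9 = 1.118 × 10⁻⁵ × 11.2 × N²
N² = 37,075.9 / (12.5216 × 10⁻⁵) = 296,095,547
N ≈ √296,095,547 ≈ 17,207.4

17210 RPM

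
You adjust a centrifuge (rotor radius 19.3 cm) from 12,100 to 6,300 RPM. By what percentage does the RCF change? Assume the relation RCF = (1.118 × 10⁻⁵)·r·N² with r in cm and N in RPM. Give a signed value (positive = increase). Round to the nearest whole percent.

-73%

RCF ∝ N², so the ratio is (6300/12100)² = (0.520661)² = 0.2711.
Change = 0.2711 − 1 = -0.7289 → -72.9%.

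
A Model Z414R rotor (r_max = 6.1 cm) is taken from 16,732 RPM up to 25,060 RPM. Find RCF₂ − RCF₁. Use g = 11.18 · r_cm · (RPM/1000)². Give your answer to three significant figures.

≈ 23700 ×g

RCF₁ = 11.18 × 6.1 × (16.732)² = 11.18 × 6.1 × 279.959824 ≈ 19,092.7 × g
RCF₂ = 11.18 × 6.1 × (25.06)² = 11.18 × 6.1 × 628.0036 ≈ 42,828.6 × g
Increase = 42,828.6 − 19,092.7 = 23,735.9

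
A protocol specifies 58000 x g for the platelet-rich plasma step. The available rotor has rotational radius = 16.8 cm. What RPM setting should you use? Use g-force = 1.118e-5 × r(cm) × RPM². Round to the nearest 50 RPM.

58,000 = 1.118 × 10⁻⁵ × 16.8 × N²
N² = 58,000 / (18.7824 × 10⁻⁵) = 308,799,727
N ≈ √308,799,727 ≈ 17,572.7

N ≈ 17550 RPM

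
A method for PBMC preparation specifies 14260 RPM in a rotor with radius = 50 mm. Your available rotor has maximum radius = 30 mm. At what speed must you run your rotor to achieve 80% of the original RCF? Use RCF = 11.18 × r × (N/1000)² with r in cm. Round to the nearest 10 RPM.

16470 RPM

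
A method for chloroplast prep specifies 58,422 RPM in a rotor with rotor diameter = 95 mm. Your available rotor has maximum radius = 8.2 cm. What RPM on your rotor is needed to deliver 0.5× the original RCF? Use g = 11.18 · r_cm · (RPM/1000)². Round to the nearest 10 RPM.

≈ 31440 RPM

Original rotor: r = 95 mm / 2 = 47.5 mm = 4.75 cm
RCF_original = 11.18 × 4.75 × (58.422)² = 11.18 × 4.75 × 3,413.130084 ≈ 181,254.3 × g
Target RCF = 0.5 × 181,254.3 ≈ 90,627.1 × g
90,627.1 = 11.18 × 8.2 × (N/1000)²
(N/1000)² = 90,627.1 / 91.676 = 988.5586
N = 1000 × √988.5586 ≈ 31,441.4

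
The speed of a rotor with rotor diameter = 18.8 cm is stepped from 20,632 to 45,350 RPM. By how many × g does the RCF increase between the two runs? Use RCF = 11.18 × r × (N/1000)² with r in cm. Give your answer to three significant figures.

r = 18.8 / 2 = 9.4 cm
RCF₁ = 11.18 × 9.4 × (20.632)² = 11.18 × 9.4 × 425.679424 ≈ 44,735.5 × g
RCF₂ = 11.18 × 9.4 × (45.35)² = 11.18 × 9.4 × 2,056.6225 ≈ 216,134.6 × g
Increase = 216,134.6 − 44,735.5 = 171,399.1

171000 × g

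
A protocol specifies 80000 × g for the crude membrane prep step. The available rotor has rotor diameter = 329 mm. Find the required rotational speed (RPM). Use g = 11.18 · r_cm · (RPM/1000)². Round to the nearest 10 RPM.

r = 329 mm / 2 = 164.5 mm = 16.45 cm
RCF = 11.18 × r × (N/1000)²
80,000 = 11.18 × 16.45 × (N/1000)²
(N/1000)² = 80,000 / 183.911 = 434.993
N = 1000 × √434.993 ≈ 20,856.5

≈ 20860 RPM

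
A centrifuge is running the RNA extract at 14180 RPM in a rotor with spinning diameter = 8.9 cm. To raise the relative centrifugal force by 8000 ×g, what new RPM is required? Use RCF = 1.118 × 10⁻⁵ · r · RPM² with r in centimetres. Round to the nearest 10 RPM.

≈ 19020 RPM

r = 8.9 / 2 = 4.45 cm
Current RCF = 1.118 × 10⁻⁵ × 4.45 × (14180)² = 1.118 × 10⁻⁵ × 4.45 × 201,072,400 ≈ 10,003.6 × g
Target RCF = 10,003.6 + 8,000 = 18,003.6 × g
N² = 18,003.6 / (4.9751 × 10⁻⁵) = 361,874,133
N ≈ √361,874,133 ≈ 19,023.0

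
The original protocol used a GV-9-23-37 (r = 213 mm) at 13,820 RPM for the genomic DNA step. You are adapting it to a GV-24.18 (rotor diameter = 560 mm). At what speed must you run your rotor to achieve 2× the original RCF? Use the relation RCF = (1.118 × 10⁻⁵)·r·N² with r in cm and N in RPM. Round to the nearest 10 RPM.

17050 RPM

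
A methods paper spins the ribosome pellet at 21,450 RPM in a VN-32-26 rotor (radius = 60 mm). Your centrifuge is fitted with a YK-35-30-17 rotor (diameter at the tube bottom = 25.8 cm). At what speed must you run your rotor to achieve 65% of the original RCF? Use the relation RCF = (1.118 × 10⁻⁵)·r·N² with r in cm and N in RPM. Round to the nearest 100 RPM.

Original rotor: r = 60 mm = 6.0 cm
RCF = 1.118 × 10⁻⁵ × r × N²
RCF_original = 1.118 × 10⁻⁵ × 6 × (21450)² = 1.118 × 10⁻⁵ × 6 × 460,102,500 ≈ 30,863.7 × g
Target RCF = 0.65 × 30,863.7 ≈ 20,061.4 × g
Your rotor: r = 25.8 / 2 = 12.9 cm
20,061.4 = 1.118 × 10⁻⁵ × 12.9 × N²
N² = 20,061.4 / (14.4222 × 10⁻⁵) = 139,100,831
N ≈ √139,100,831 ≈ 11,794.1

≈ 11800 RPM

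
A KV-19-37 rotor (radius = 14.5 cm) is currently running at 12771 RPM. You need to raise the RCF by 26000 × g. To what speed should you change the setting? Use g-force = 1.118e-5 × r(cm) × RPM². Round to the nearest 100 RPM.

Current RCF = 1.118 × 10⁻⁵ × 14.5 × (12771)² = 1.118 × 10⁻⁵ × 14.5 × 163,098,441 ≈ 26,439.9 × g
Target RCF = 26,439.9 + 26,000 = 52,439.9 × g
N² = 52,439.9 / (16.211 × 10⁻⁵) = 323,483,437
N ≈ √323,483,437 ≈ 17,985.6

N₂ ≈ 18000 RPM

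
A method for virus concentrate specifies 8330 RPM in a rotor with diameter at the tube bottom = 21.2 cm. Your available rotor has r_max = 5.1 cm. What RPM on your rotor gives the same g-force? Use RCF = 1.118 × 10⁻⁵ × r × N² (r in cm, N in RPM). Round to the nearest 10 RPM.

Original rotor: r = 21.2 / 2 = 10.6 cm
RCF_original = 1.118 × 10⁻⁵ × 10.6 × (8330)² = 1.118 × 10⁻⁵ × 10.6 × 69,388,900 ≈ 8,223.1 × g
8,223.1 = 1.118 × 10⁻⁵ × 5.1 × N²
N² = 8,223.1 / (5.7018 × 10⁻⁵) = 144,219,369
N ≈ √144,219,369 ≈ 12,009.1

12010 RPM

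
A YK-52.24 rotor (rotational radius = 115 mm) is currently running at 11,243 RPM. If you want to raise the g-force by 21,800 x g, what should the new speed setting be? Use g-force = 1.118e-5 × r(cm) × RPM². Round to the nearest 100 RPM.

N₂ ≈ 17200 RPM

r = 115 mm = 11.5 cm
Current RCF = 1.118 × 10⁻⁵ × 11.5 × (11243)² = 1.118 × 10⁻⁵ × 11.5 × 126,405,049 ≈ 16,251.9 × g
Target RCF = 16,251.9 + 21,800 = 38,051.9 × g
N² = 38,051.9 / (12.857 × 10⁻⁵) = 295,962,511
N ≈ √295,962,511 ≈ 17,203.6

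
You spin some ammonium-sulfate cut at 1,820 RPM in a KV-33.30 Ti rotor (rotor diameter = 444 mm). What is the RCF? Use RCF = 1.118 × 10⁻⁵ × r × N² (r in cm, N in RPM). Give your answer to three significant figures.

822 × g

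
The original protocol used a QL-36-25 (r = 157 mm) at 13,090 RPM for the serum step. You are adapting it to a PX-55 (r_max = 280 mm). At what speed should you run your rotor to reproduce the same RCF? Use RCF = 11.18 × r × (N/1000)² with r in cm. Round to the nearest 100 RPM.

Original rotor: r = 157 mm = 15.7 cm
RCF_original = 11.18 × 15.7 × (13.09)² = 11.18 × 15.7 × 171.3481 ≈ 30,076 × g
Your rotor: r = 280 mm = 28.0 cm
30,076 = 11.18 × 28 × (N/1000)²
(N/1000)² = 30,076 / 313.04 = 96.07718
N = 1000 × √96.07718 ≈ 9,801.9

9800 RPM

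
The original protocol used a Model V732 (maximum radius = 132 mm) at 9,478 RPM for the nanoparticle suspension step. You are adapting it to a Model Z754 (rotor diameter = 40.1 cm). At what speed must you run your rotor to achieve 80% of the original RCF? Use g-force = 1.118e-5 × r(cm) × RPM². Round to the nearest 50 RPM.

Original rotor: r = 132 mm = 13.2 cm
RCF = 1.118 × 10⁻⁵ × r × N²
RCF_original = 1.118 × 10⁻⁵ × 13.2 × (9478)² = 1.118 × 10⁻⁵ × 13.2 × 89,832,484 ≈ 13,257.1 × g
Target RCF = 0.8 × 13,257.1 ≈ 10,605.7 × g
Your rotor: r = 40.1 / 2 = 20.05 cm
10,605.7 = 1.118 × 10⁻⁵ × 20.05 × N²
N² = 10,605.7 / (22.4159 × 10⁻⁵) = 47,313,291
N ≈ √47,313,291 ≈ 6,878.5

6900 RPM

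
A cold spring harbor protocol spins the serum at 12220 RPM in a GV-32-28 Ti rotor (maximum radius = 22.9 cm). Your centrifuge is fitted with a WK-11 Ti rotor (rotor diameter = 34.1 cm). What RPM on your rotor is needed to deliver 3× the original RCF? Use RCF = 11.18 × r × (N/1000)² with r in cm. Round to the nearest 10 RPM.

RCF = 11.18 × r × (N/1000)²
RCF_original = 11.18 × 22.9 × (12.22)² = 11.18 × 22.9 × 149.3284 ≈ 38,231.4 × g
Target RCF = 3 × 38,231.4 ≈ 114,694.2 × g
Your rotor: r = 34.1 / 2 = 17.05 cm
114,694.2 = 11.18 × 17.05 × (N/1000)²
(N/1000)² = 114,694.2 / 190.619 = 601.6934
N = 1000 × √601.6934 ≈ 24,529.4

≈ 24530 RPM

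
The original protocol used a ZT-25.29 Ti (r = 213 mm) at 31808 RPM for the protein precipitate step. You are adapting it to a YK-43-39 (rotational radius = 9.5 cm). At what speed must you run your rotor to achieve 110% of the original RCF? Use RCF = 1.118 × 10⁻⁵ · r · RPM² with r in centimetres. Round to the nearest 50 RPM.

Original rotor: r = 213 mm = 21.3 cm
RCF_original = 1.118 × 10⁻⁵ × 21.3 × (31808)² = 1.118 × 10⁻⁵ × 21.3 × 1,011,748,864 ≈ 240,931.8 × g
Target RCF = 1.1 × 240,931.8 ≈ 265,025 × g
265,025 = 1.118 × 10⁻⁵ × 9.5 × N²
N² = 265,025 / (10.621 × 10⁻⁵) = 2,495,292,345
N ≈ √2,495,292,345 ≈ 49,952.9

49950 RPM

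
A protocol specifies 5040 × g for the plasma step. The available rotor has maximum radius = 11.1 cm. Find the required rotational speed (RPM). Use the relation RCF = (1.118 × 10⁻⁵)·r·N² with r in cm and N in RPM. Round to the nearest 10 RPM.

N ≈ 6370 RPM

5,040 = 1.118 × 10⁻⁵ × 11.1 × N²
N² = 5,040 / (12.4098 × 10⁻⁵) = 40,613,064
N ≈ √40,613,064 ≈ 6,372.8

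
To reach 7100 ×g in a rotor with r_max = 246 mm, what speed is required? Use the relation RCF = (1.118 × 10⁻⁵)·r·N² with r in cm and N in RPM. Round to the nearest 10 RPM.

≈ 5080 RPM

r = 246 mm = 24.6 cm
RCF = 1.118 × 10⁻⁵ × r × N²
7,100 = 1.118 × 10⁻⁵ × 24.6 × N²
N² = 7,100 / (27.5028 × 10⁻⁵) = 25,815,553
N ≈ √25,815,553 ≈ 5,080.9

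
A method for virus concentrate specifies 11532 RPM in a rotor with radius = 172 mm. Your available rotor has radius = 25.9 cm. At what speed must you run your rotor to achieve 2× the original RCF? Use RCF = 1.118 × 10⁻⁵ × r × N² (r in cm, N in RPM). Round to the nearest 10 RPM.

13290 RPM

Original rotor: r = 172 mm = 17.2 cm
RCF = 1.118 × 10⁻⁵ × r × N²
RCF_original = 1.118 × 10⁻⁵ × 17.2 × (11532)² = 1.118 × 10⁻⁵ × 17.2 × 132,987,024 ≈ 25,572.9 × g
Target RCF = 2 × 25,572.9 ≈ 51,145.8 × g
51,145.8 = 1.118 × 10⁻⁵ × 25.9 × N²
N² = 51,145.8 / (28.9562 × 10⁻⁵) = 176,631,602
N ≈ √176,631,602 ≈ 13,290.3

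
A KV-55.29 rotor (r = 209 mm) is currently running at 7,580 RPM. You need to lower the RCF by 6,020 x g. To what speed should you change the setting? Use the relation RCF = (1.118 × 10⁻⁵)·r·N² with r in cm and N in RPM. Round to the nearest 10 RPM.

5630 RPM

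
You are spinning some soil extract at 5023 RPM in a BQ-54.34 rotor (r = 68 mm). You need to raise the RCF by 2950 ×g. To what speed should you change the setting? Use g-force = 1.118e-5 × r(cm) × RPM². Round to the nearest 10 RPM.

r = 68 mm = 6.8 cm
Current RCF = 1.118 × 10⁻⁵ × 6.8 × (5023)² = 1.118 × 10⁻⁵ × 6.8 × 25,230,529 ≈ 1,918.1 × g
Target RCF = 1,918.1 + 2,950 = 4,868.1 × g
N² = 4,868.1 / (7.6024 × 10⁻⁵) = 64,033,726
N ≈ √64,033,726 ≈ 8,002.1

≈ 8000 RPM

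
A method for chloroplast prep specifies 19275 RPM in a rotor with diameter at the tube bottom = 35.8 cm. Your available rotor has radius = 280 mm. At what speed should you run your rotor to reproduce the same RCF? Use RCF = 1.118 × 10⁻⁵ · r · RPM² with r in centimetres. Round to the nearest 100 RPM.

≈ 15400 RPM

Original rotor: r = 35.8 / 2 = 17.9 cm
RCF_original = 1.118 × 10⁻⁵ × 17.9 × (19275)² = 1.118 × 10⁻⁵ × 17.9 × 371,525,625 ≈ 74,350.5 × g
Your rotor: r = 280 mm = 28.0 cm
74,350.5 = 1.118 × 10⁻⁵ × 28 × N²
N² = 74,350.5 / (31.304 × 10⁻⁵) = 237,511,181
N ≈ √237,511,181 ≈ 15,411.4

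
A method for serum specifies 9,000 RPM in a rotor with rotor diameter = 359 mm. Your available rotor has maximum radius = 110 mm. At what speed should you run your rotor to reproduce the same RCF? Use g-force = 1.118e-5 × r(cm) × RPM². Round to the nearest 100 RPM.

11500 RPM

Original rotor: r = 359 mm / 2 = 179.5 mm = 17.95 cm
RCF = 1.118 × 10⁻⁵ × r × N²
RCF_original = 1.118 × 10⁻⁵ × 17.95 × (9000)² = 1.118 × 10⁻⁵ × 17.95 × 81,000,000 ≈ 16,255.2 × g
Your rotor: r = 110 mm = 11.0 cm
16,255.2 = 1.118 × 10⁻⁵ × 11 × N²
N² = 16,255.2 / (12.298 × 10⁻⁵) = 132,177,590
N ≈ √132,177,590 ≈ 11,496.9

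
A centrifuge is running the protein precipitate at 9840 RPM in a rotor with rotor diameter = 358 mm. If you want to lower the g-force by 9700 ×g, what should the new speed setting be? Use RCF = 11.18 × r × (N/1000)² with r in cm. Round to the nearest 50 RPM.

r = 358 mm / 2 = 179 mm = 17.9 cm
Current RCF = 11.18 × 17.9 × (9.84)² = 11.18 × 17.9 × 96.8256 ≈ 19,376.9 × g
Target RCF = 19,376.9 − 9,700 = 9,676.9 × g
(N/1000)² = 9,676.9 / 200.122 = 48.355
N = 1000 × √48.355 ≈ 6,953.8

6950 RPM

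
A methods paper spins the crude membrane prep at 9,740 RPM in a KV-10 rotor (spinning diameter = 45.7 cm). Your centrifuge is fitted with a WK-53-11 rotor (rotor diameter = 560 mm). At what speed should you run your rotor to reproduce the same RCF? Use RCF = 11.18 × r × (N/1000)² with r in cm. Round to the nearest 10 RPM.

8800 RPM

Original rotor: r = 45.7 / 2 = 22.85 cm
RCF_original = 11.18 × 22.85 × (9.74)² = 11.18 × 22.85 × 94.8676 ≈ 24,235.2 × g
Your rotor: r = 560 mm / 2 = 280 mm = 28 cm
24,235.2 = 11.18 × 28 × (N/1000)²
(N/1000)² = 24,235.2 / 313.04 = 77.41886
N = 1000 × √77.41886 ≈ 8,798.8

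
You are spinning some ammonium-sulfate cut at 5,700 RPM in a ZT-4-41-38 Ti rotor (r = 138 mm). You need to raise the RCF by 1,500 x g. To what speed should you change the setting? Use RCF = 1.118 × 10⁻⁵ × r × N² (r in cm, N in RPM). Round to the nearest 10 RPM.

r = 138 mm = 13.8 cm
Current RCF = 1.118 × 10⁻⁵ × 13.8 × (5700)² = 1.118 × 10⁻⁵ × 13.8 × 32,490,000 ≈ 5,012.7 × g
Target RCF = 5,012.7 + 1,500 = 6,512.7 × g
N² = 6,512.7 / (15.4284 × 10⁻⁵) = 42,212,413
N ≈ √42,212,413 ≈ 6,497.1

≈ 6500 RPM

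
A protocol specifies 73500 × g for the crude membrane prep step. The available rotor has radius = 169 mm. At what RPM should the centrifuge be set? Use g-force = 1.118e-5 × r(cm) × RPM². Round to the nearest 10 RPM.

19720 RPM

r = 169 mm = 16.9 cm
73,500 = 1.118 × 10⁻⁵ × 16.9 × N²
N² = 73,500 / (18.8942 × 10⁻⁵) = 389,008,267
N ≈ √389,008,267 ≈ 19,723.3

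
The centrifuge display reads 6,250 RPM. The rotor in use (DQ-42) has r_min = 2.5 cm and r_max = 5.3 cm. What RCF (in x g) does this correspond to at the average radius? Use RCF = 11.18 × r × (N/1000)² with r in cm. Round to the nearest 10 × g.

1700 x g

r_avg = (2.5 + 5.3) / 2 = 3.9 cm
RCF = 11.18 × 3.9 × (6.25)² = 11.18 × 3.9 × 39.0625 ≈ 1,703.2 × g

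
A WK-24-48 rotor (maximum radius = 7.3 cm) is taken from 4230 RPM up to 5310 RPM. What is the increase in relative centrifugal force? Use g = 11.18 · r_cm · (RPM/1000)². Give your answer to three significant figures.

≈ 841 g

RCF₁ = 11.18 × 7.3 × (4.23)² = 11.18 × 7.3 × 17.8929 ≈ 1,460.3 × g
RCF₂ = 11.18 × 7.3 × (5.31)² = 11.18 × 7.3 × 28.1961 ≈ 2,301.2 × g
Increase = 2,301.2 − 1,460.3 = 840.9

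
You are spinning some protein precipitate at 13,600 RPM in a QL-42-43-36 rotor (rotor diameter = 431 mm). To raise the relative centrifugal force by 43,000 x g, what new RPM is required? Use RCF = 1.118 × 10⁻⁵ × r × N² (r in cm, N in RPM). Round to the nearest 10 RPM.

r = 431 mm / 2 = 215.5 mm = 21.55 cm
Current RCF = 1.118 × 10⁻⁵ × 21.55 × (13600)² = 1.118 × 10⁻⁵ × 21.55 × 184,960,000 ≈ 44,562.2 × g
Target RCF = 44,562.2 + 43,000 = 87,562.2 × g
N² = 87,562.2 / (24.0929 × 10⁻⁵) = 363,435,701
N ≈ √363,435,701 ≈ 19,064.0

≈ 19060 RPM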